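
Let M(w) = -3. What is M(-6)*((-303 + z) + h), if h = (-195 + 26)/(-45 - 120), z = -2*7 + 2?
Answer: 51806/55 ≈ 941.93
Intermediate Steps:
z = -12 (z = -14 + 2 = -12)
h = 169/165 (h = -169/(-165) = -169*(-1/165) = 169/165 ≈ 1.0242)
M(-6)*((-303 + z) + h) = -3*((-303 - 12) + 169/165) = -3*(-315 + 169/165) = -3*(-51806/165) = 51806/55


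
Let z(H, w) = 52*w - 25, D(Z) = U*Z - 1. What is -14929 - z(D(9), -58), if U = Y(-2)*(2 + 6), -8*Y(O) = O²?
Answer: -11888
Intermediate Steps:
Y(O) = -O²/8
U = -4 (U = (-⅛*(-2)²)*(2 + 6) = -⅛*4*8 = -½*8 = -4)
D(Z) = -1 - 4*Z (D(Z) = -4*Z - 1 = -1 - 4*Z)
z(H, w) = -25 + 52*w
-14929 - z(D(9), -58) = -14929 - (-25 + 52*(-58)) = -14929 - (-25 - 3016) = -14929 - 1*(-3041) = -14929 + 3041 = -11888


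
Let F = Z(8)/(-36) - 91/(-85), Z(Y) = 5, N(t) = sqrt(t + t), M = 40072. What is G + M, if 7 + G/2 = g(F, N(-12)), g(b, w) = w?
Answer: 40058 + 4*I*sqrt(6) ≈ 40058.0 + 9.798*I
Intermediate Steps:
N(t) = sqrt(2)*sqrt(t) (N(t) = sqrt(2*t) = sqrt(2)*sqrt(t))
F = 2851/3060 (F = 5/(-36) - 91/(-85) = 5*(-1/36) - 91*(-1/85) = -5/36 + 91/85 = 2851/3060 ≈ 0.93170)
G = -14 + 4*I*sqrt(6) (G = -14 + 2*(sqrt(2)*sqrt(-12)) = -14 + 2*(sqrt(2)*(2*I*sqrt(3))) = -14 + 2*(2*I*sqrt(6)) = -14 + 4*I*sqrt(6) ≈ -14.0 + 9.798*I)
G + M = (-14 + 4*I*sqrt(6)) + 40072 = 40058 + 4*I*sqrt(6)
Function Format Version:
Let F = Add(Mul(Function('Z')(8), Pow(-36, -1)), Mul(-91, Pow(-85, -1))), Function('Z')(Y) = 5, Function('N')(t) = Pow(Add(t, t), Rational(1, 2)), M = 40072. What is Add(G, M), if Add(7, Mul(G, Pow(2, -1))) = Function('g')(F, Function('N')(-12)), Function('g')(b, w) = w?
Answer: Add(40058, Mul(4, I, Pow(6, Rational(1, 2)))) ≈ Add(40058., Mul(9.7980, I))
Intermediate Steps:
Function('N')(t) = Mul(Pow(2, Rational(1, 2)), Pow(t, Rational(1, 2))) (Function('N')(t) = Pow(Mul(2, t), Rational(1, 2)) = Mul(Pow(2, Rational(1, 2)), Pow(t, Rational(1, 2))))
F = Rational(2851, 3060) (F = Add(Mul(5, Pow(-36, -1)), Mul(-91, Pow(-85, -1))) = Add(Mul(5, Rational(-1, 36)), Mul(-91, Rational(-1, 85))) = Add(Rational(-5, 36), Rational(91, 85)) = Rational(2851, 3060) ≈ 0.93170)
G = Add(-14, Mul(4, I, Pow(6, Rational(1, 2)))) (G = Add(-14, Mul(2, Mul(Pow(2, Rational(1, 2)), Pow(-12, Rational(1, 2))))) = Add(-14, Mul(2, Mul(Pow(2, Rational(1, 2)), Mul(2, I, Pow(3, Rational(1, 2)))))) = Add(-14, Mul(2, Mul(2, I, Pow(6, Rational(1, 2))))) = Add(-14, Mul(4, I, Pow(6, Rational(1, 2)))) ≈ Add(-14.000, Mul(9.7980, I)))
Add(G, M) = Add(Add(-14, Mul(4, I, Pow(6, Rational(1, 2)))), 40072) = Add(40058, Mul(4, I, Pow(6, Rational(1, 2))))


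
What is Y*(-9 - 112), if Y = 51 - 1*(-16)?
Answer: -8107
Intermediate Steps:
Y = 67 (Y = 51 + 16 = 67)
Y*(-9 - 112) = 67*(-9 - 112) = 67*(-121) = -8107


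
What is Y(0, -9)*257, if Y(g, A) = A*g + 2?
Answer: 514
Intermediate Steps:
Y(g, A) = 2 + A*g
Y(0, -9)*257 = (2 - 9*0)*257 = (2 + 0)*257 = 2*257 = 514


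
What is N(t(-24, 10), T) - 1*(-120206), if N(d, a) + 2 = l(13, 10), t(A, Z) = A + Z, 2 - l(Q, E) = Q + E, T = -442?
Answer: 120183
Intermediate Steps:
l(Q, E) = 2 - E - Q (l(Q, E) = 2 - (Q + E) = 2 - (E + Q) = 2 + (-E - Q) = 2 - E - Q)
N(d, a) = -23 (N(d, a) = -2 + (2 - 1*10 - 1*13) = -2 + (2 - 10 - 13) = -2 - 21 = -23)
N(t(-24, 10), T) - 1*(-120206) = -23 - 1*(-120206) = -23 + 120206 = 120183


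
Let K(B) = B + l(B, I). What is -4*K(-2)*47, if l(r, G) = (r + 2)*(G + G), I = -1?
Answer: 376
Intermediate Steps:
l(r, G) = 2*G*(2 + r) (l(r, G) = (2 + r)*(2*G) = 2*G*(2 + r))
K(B) = -4 - B (K(B) = B + 2*(-1)*(2 + B) = B + (-4 - 2*B) = -4 - B)
-4*K(-2)*47 = -4*(-4 - 1*(-2))*47 = -4*(-4 + 2)*47 = -4*(-2)*47 = 8*47 = 376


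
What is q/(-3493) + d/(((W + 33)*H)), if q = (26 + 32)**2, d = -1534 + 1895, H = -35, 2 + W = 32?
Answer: -1239799/1100295 ≈ -1.1268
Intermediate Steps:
W = 30 (W = -2 + 32 = 30)
d = 361
q = 3364 (q = 58**2 = 3364)
q/(-3493) + d/(((W + 33)*H)) = 3364/(-3493) + 361/(((30 + 33)*(-35))) = 3364*(-1/3493) + 361/((63*(-35))) = -3364/3493 + 361/(-2205) = -3364/3493 + 361*(-1/2205) = -3364/3493 - 361/2205 = -1239799/1100295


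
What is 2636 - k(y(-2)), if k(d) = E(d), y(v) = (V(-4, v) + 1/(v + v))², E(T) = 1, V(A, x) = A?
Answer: 2635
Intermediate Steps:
y(v) = (-4 + 1/(2*v))² (y(v) = (-4 + 1/(v + v))² = (-4 + 1/(2*v))²)
k(d) = 1
2636 - k(y(-2)) = 2636 - 1*1 = 2636 - 1 = 2635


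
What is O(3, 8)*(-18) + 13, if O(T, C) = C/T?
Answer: -35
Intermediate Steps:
O(3, 8)*(-18) + 13 = (8/3)*(-18) + 13 = -48 + 13 = -35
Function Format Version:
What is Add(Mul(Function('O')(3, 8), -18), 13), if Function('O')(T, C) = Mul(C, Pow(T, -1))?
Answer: -35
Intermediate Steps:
Add(Mul(Function('O')(3, 8), -18), 13) = Add(Mul(Mul(8, Pow(3, -1)), -18), 13) = Add(Mul(Mul(8, Rational(1, 3)), -18), 13) = Add(Mul(Rational(8, 3), -18), 13) = Add(-48, 13) = -35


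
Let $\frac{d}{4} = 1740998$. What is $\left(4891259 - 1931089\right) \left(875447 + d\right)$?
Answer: $23206072144630$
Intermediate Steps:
$d = 6963992$ ($d = 4 \cdot 1740998 = 6963992$)
$\left(4891259 - 1931089\right) \left(875447 + d\right) = \left(4891259 - 1931089\right) \left(875447 + 6963992\right) = \left(4891259 - 1931089\right) 7839439 = 2960170 \cdot 7839439 = 23206072144630$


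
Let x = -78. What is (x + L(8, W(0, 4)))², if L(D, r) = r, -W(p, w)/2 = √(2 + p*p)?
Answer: 6092 + 312*√2 ≈ 6533.2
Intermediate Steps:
W(p, w) = -2*√(2 + p²) (W(p, w) = -2*√(2 + p*p) = -2*√(2 + p²))
(x + L(8, W(0, 4)))² = (-78 - 2*√(2 + 0²))² = (-78 - 2*√(2 + 0))² = (-78 - 2*√2)²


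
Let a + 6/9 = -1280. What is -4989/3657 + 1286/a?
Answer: -5546074/2341699 ≈ -2.3684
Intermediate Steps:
a = -3842/3 (a = -⅔ - 1280 = -3842/3 ≈ -1280.7)
-4989/3657 + 1286/a = -4989/3657 + 1286/(-3842/3) = -4989*1/3657 + 1286*(-3/3842) = -1663/1219 - 1929/1921 = -5546074/2341699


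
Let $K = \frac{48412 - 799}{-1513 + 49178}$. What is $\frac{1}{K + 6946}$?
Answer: $\frac{47665}{331128703} \approx 0.00014395$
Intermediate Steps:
$K = \frac{47613}{47665} \approx 0.99891$
$\frac{1}{K + 6946} = \frac{1}{\frac{47613}{47665} + 6946} = \frac{1}{\frac{331128703}{47665}} = \frac{47665}{331128703}$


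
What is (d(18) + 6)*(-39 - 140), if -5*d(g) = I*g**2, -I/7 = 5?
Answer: -407046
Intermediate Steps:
I = -35 (I = -7*5 = -35)
d(g) = 7*g**2 (d(g) = -(-7)*g**2 = 7*g**2)
(d(18) + 6)*(-39 - 140) = (7*18**2 + 6)*(-39 - 140) = (7*324 + 6)*(-179) = (2268 + 6)*(-179) = 2274*(-179) = -407046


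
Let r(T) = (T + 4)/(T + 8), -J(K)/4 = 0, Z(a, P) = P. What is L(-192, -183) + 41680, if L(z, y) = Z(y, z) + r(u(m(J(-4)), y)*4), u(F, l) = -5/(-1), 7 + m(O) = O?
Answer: 290422/7 ≈ 41489.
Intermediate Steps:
J(K) = 0 (J(K) = -4*0 = 0)
m(O) = -7 + O
u(F, l) = 5 (u(F, l) = -5*(-1) = 5)
r(T) = (4 + T)/(8 + T)
L(z, y) = 6/7 + z (L(z, y) = z + (4 + 5*4)/(8 + 5*4) = z + (4 + 20)/(8 + 20) = z + 24/28 = z + (1/28)*24 = z + 6/7 = 6/7 + z)
L(-192, -183) + 41680 = (6/7 - 192) + 41680 = -1338/7 + 41680 = 290422/7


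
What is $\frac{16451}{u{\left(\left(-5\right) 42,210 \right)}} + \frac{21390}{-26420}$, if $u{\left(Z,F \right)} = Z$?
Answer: $- \frac{10978183}{138705} \approx -79.148$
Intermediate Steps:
$\frac{16451}{u{\left(\left(-5\right) 42,210 \right)}} + \frac{21390}{-26420} = \frac{16451}{\left(-5\right) 42} + \frac{21390}{-26420} = \frac{16451}{-210} + 21390 \left(- \frac{1}{26420}\right) = 16451 \left(- \frac{1}{210}\right) - \frac{2139}{2642} = - \frac{16451}{210} - \frac{2139}{2642} = - \frac{10978183}{138705}$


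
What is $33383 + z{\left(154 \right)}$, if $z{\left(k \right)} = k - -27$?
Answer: $33564$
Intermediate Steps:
$z{\left(k \right)} = 27 + k$ ($z{\left(k \right)} = k + 27 = 27 + k$)
$33383 + z{\left(154 \right)} = 33383 + \left(27 + 154\right) = 33383 + 181 = 33564$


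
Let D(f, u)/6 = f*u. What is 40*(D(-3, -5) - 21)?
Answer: 2760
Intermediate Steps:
D(f, u) = 6*f*u (D(f, u) = 6*(f*u) = 6*f*u)
40*(D(-3, -5) - 21) = 40*(6*(-3)*(-5) - 21) = 40*(90 - 21) = 40*69 = 2760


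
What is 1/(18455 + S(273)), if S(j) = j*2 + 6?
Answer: 1/19007 ≈ 5.2612e-5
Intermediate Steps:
S(j) = 6 + 2*j (S(j) = 2*j + 6 = 6 + 2*j)
1/(18455 + S(273)) = 1/(18455 + (6 + 2*273)) = 1/(18455 + (6 + 546)) = 1/(18455 + 552) = 1/19007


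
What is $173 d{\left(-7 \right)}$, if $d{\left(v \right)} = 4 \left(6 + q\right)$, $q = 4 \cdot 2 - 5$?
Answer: $6228$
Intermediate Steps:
$q = 3$ ($q = 8 - 5 = 3$)
$d{\left(v \right)} = 36$ ($d{\left(v \right)} = 4 \left(6 + 3\right) = 4 \cdot 9 = 36$)
$173 d{\left(-7 \right)} = 173 \cdot 36 = 6228$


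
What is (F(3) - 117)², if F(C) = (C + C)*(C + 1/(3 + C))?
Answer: 9604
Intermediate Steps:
F(C) = 2*C*(C + 1/(3 + C)) (F(C) = (2*C)*(C + 1/(3 + C)) = 2*C*(C + 1/(3 + C)))
(F(3) - 117)² = (2*3*(1 + 3² + 3*3)/(3 + 3) - 117)² = (2*3*(1 + 9 + 9)/6 - 117)² = (2*3*(⅙)*19 - 117)² = (19 - 117)² = (-98)² = 9604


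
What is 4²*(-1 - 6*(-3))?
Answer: 272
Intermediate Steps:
4²*(-1 - 6*(-3)) = 16*(-1 + 18) = 16*17 = 272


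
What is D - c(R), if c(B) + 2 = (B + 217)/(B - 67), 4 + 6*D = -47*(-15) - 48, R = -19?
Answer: 29189/258 ≈ 113.14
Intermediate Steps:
D = 653/6 (D = -2/3 + (-47*(-15) - 48)/6 = -2/3 + (705 - 48)/6 = -2/3 + (1/6)*657 = -2/3 + 219/2 = 653/6 ≈ 108.83)
c(B) = -2 + (217 + B)/(-67 + B) (c(B) = -2 + (B + 217)/(B - 67) = -2 + (217 + B)/(-67 + B))
D - c(R) = 653/6 - (351 - 1*(-19))/(-67 - 19) = 653/6 - (351 + 19)/(-86) = 653/6 - (-1)*370/86 = 653/6 - 1*(-185/43) = 653/6 + 185/43 = 29189/258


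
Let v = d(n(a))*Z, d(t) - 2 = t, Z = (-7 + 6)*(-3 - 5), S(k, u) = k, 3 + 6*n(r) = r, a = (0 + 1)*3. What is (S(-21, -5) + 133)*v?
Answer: 1792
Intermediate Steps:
a = 3 (a = 1*3 = 3)
n(r) = -½ + r/6
Z = 8 (Z = -1*(-8) = 8)
d(t) = 2 + t
v = 16 (v = (2 + (-½ + (⅙)*3))*8 = (2 + (-½ + ½))*8 = (2 + 0)*8 = 2*8 = 16)
(S(-21, -5) + 133)*v = (-21 + 133)*16 = 112*16 = 1792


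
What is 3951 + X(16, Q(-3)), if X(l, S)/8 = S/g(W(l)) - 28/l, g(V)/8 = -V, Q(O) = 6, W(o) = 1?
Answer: 3931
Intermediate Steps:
g(V) = -8*V (g(V) = 8*(-V) = -8*V)
X(l, S) = -S - 224/l (X(l, S) = 8*(S/((-8*1)) - 28/l) = 8*(S/(-8) - 28/l) = 8*(S*(-⅛) - 28/l) = 8*(-S/8 - 28/l) = 8*(-28/l - S/8) = -S - 224/l)
3951 + X(16, Q(-3)) = 3951 + (-1*6 - 224/16) = 3951 + (-6 - 224*1/16) = 3951 + (-6 - 14) = 3951 - 20 = 3931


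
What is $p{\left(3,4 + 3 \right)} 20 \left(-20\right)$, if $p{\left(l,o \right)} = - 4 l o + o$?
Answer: $30800$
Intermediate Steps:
$p{\left(l,o \right)} = o - 4 l o$ ($p{\left(l,o \right)} = - 4 l o + o = o - 4 l o$)
$p{\left(3,4 + 3 \right)} 20 \left(-20\right) = \left(4 + 3\right) \left(1 - 12\right) 20 \left(-20\right) = 7 \left(1 - 12\right) 20 \left(-20\right) = 7 \left(-11\right) 20 \left(-20\right) = \left(-77\right) 20 \left(-20\right) = \left(-1540\right) \left(-20\right) = 30800$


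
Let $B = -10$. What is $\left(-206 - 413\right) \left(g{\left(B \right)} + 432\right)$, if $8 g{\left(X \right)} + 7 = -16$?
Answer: $- \frac{2125027}{8} \approx -2.6563 \cdot 10^{5}$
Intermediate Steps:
$g{\left(X \right)} = - \frac{23}{8}$ ($g{\left(X \right)} = - \frac{7}{8} + \frac{1}{8} \left(-16\right) = - \frac{7}{8} - 2 = - \frac{23}{8}$)
$\left(-206 - 413\right) \left(g{\left(B \right)} + 432\right) = \left(-206 - 413\right) \left(- \frac{23}{8} + 432\right) = \left(-619\right) \frac{3433}{8} = - \frac{2125027}{8}$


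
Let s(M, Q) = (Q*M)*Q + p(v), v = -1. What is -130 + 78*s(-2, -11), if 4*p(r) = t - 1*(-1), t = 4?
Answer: -37817/2 ≈ -18909.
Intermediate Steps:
p(r) = 5/4 (p(r) = (4 - 1*(-1))/4 = (4 + 1)/4 = (¼)*5 = 5/4)
s(M, Q) = 5/4 + M*Q² (s(M, Q) = (Q*M)*Q + 5/4 = (M*Q)*Q + 5/4 = M*Q² + 5/4 = 5/4 + M*Q²)
-130 + 78*s(-2, -11) = -130 + 78*(5/4 - 2*(-11)²) = -130 + 78*(5/4 - 2*121) = -130 + 78*(5/4 - 242) = -130 + 78*(-963/4) = -130 - 37557/2 = -37817/2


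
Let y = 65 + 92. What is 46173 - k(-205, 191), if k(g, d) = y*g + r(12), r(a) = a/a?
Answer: 78357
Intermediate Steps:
r(a) = 1
y = 157
k(g, d) = 1 + 157*g (k(g, d) = 157*g + 1 = 1 + 157*g)
46173 - k(-205, 191) = 46173 - (1 + 157*(-205)) = 46173 - (1 - 32185) = 46173 - 1*(-32184) = 46173 + 32184 = 78357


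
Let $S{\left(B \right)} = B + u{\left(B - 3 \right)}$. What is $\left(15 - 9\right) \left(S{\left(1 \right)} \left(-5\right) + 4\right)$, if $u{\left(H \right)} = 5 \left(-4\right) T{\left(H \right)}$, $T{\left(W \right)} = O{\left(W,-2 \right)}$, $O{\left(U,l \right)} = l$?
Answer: $-1206$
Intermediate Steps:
$T{\left(W \right)} = -2$
$u{\left(H \right)} = 40$ ($u{\left(H \right)} = 5 \left(-4\right) \left(-2\right) = \left(-20\right) \left(-2\right) = 40$)
$S{\left(B \right)} = 40 + B$ ($S{\left(B \right)} = B + 40 = 40 + B$)
$\left(15 - 9\right) \left(S{\left(1 \right)} \left(-5\right) + 4\right) = \left(15 - 9\right) \left(\left(40 + 1\right) \left(-5\right) + 4\right) = 6 \left(41 \left(-5\right) + 4\right) = 6 \left(-205 + 4\right) = 6 \left(-201\right) = -1206$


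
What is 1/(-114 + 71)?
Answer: -1/43 ≈ -0.023256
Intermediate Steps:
1/(-114 + 71) = 1/(-43) = -1/43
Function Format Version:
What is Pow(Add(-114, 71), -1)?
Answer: Rational(-1, 43) ≈ -0.023256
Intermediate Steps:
Pow(Add(-114, 71), -1) = Pow(-43, -1) = Rational(-1, 43)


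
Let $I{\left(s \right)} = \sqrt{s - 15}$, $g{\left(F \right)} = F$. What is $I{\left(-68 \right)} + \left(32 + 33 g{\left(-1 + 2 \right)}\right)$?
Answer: $65 + i \sqrt{83} \approx 65.0 + 9.1104 i$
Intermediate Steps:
$I{\left(s \right)} = \sqrt{-15 + s}$
$I{\left(-68 \right)} + \left(32 + 33 g{\left(-1 + 2 \right)}\right) = \sqrt{-15 - 68} + \left(32 + 33 \left(-1 + 2\right)\right) = \sqrt{-83} + \left(32 + 33 \cdot 1\right) = i \sqrt{83} + \left(32 + 33\right) = i \sqrt{83} + 65 = 65 + i \sqrt{83}$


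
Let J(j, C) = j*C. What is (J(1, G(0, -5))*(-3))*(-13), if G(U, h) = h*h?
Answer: 975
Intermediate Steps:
G(U, h) = h²
J(j, C) = C*j
(J(1, G(0, -5))*(-3))*(-13) = (((-5)²*1)*(-3))*(-13) = ((25*1)*(-3))*(-13) = (25*(-3))*(-13) = -75*(-13) = 975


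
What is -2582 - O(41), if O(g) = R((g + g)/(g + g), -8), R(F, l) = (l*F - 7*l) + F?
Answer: -2631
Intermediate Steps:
R(F, l) = F - 7*l + F*l (R(F, l) = (F*l - 7*l) + F = (-7*l + F*l) + F = F - 7*l + F*l)
O(g) = 49 (O(g) = (g + g)/(g + g) - 7*(-8) + ((g + g)/(g + g))*(-8) = (2*g)/((2*g)) + 56 + ((2*g)/((2*g)))*(-8) = (2*g)*(1/(2*g)) + 56 + ((2*g)*(1/(2*g)))*(-8) = 1 + 56 + 1*(-8) = 1 + 56 - 8 = 49)
-2582 - O(41) = -2582 - 1*49 = -2582 - 49 = -2631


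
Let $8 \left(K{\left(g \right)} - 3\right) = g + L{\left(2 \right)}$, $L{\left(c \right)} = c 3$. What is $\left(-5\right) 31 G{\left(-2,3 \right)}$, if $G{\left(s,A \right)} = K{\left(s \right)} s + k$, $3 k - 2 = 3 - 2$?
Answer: $930$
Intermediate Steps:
$L{\left(c \right)} = 3 c$
$k = 1$ ($k = \frac{2}{3} + \frac{3 - 2}{3} = \frac{2}{3} + \frac{1}{3} \cdot 1 = \frac{2}{3} + \frac{1}{3} = 1$)
$K{\left(g \right)} = \frac{15}{4} + \frac{g}{8}$ ($K{\left(g \right)} = 3 + \frac{g + 3 \cdot 2}{8} = 3 + \frac{g + 6}{8} = 3 + \frac{6 + g}{8} = 3 + \left(\frac{3}{4} + \frac{g}{8}\right) = \frac{15}{4} + \frac{g}{8}$)
$G{\left(s,A \right)} = 1 + s \left(\frac{15}{4} + \frac{s}{8}\right)$ ($G{\left(s,A \right)} = \left(\frac{15}{4} + \frac{s}{8}\right) s + 1 = s \left(\frac{15}{4} + \frac{s}{8}\right) + 1 = 1 + s \left(\frac{15}{4} + \frac{s}{8}\right)$)
$\left(-5\right) 31 G{\left(-2,3 \right)} = \left(-5\right) 31 \left(1 + \frac{1}{8} \left(-2\right) \left(30 - 2\right)\right) = - 155 \left(1 + \frac{1}{8} \left(-2\right) 28\right) = - 155 \left(1 - 7\right) = \left(-155\right) \left(-6\right) = 930$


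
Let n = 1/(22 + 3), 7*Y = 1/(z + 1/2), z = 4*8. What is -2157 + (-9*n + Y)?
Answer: -4907984/2275 ≈ -2157.4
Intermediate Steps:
z = 32
Y = 2/455 (Y = 1/(7*(32 + 1/2)) = 1/(7*(32 + ½)) = 1/(7*(65/2)) = (⅐)*(2/65) = 2/455 ≈ 0.0043956)
n = 1/25 ≈ 0.040000
-2157 + (-9*n + Y) = -2157 + (-9*1/25 + 2/455) = -2157 + (-9/25 + 2/455) = -2157 - 809/2275 = -4907984/2275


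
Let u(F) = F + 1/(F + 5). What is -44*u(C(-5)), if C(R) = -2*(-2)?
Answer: -1628/9 ≈ -180.89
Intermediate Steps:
C(R) = 4
u(F) = F + 1/(5 + F)
-44*u(C(-5)) = -44*(1 + 4² + 5*4)/(5 + 4) = -44*(1 + 16 + 20)/9 = -44*37/9 = -1628/9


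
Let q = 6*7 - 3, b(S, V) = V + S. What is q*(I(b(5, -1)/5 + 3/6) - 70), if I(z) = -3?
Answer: -2847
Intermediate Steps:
b(S, V) = S + V
q = 39 (q = 42 - 3 = 39)
q*(I(b(5, -1)/5 + 3/6) - 70) = 39*(-3 - 70) = 39*(-73) = -2847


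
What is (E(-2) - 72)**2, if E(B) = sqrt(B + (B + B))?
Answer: (72 - I*sqrt(6))**2 ≈ 5178.0 - 352.73*I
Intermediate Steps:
E(B) = sqrt(3)*sqrt(B) (E(B) = sqrt(B + 2*B) = sqrt(3*B) = sqrt(3)*sqrt(B))
(E(-2) - 72)**2 = (sqrt(3)*sqrt(-2) - 72)**2 = (sqrt(3)*(I*sqrt(2)) - 72)**2 = (I*sqrt(6) - 72)**2 = (-72 + I*sqrt(6))**2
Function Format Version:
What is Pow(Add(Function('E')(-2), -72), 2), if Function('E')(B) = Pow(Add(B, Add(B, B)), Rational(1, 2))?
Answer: Pow(Add(72, Mul(-1, I, Pow(6, Rational(1, 2)))), 2) ≈ Add(5178.0, Mul(-352.73, I))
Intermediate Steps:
Function('E')(B) = Mul(Pow(3, Rational(1, 2)), Pow(B, Rational(1, 2))) (Function('E')(B) = Pow(Add(B, Mul(2, B)), Rational(1, 2)) = Pow(Mul(3, B), Rational(1, 2)) = Mul(Pow(3, Rational(1, 2)), Pow(B, Rational(1, 2))))
Pow(Add(Function('E')(-2), -72), 2) = Pow(Add(Mul(Pow(3, Rational(1, 2)), Pow(-2, Rational(1, 2))), -72), 2) = Pow(Add(Mul(Pow(3, Rational(1, 2)), Mul(I, Pow(2, Rational(1, 2)))), -72), 2) = Pow(Add(Mul(I, Pow(6, Rational(1, 2))), -72), 2) = Pow(Add(-72, Mul(I, Pow(6, Rational(1, 2)))), 2)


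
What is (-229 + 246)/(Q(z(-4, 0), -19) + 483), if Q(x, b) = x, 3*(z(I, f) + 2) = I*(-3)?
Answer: 17/485 ≈ 0.035052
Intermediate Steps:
z(I, f) = -2 - I (z(I, f) = -2 + (I*(-3))/3 = -2 + (-3*I)/3 = -2 - I)
(-229 + 246)/(Q(z(-4, 0), -19) + 483) = (-229 + 246)/((-2 - 1*(-4)) + 483) = 17/((-2 + 4) + 483) = 17/(2 + 483) = 17/485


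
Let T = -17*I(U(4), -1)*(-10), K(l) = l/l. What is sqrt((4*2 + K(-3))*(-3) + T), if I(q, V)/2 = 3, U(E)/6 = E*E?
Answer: sqrt(993) ≈ 31.512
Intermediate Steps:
K(l) = 1
U(E) = 6*E**2 (U(E) = 6*(E*E) = 6*E**2)
I(q, V) = 6 (I(q, V) = 2*3 = 6)
T = 1020 (T = -17*6*(-10) = -102*(-10) = 1020)
sqrt((4*2 + K(-3))*(-3) + T) = sqrt((4*2 + 1)*(-3) + 1020) = sqrt((8 + 1)*(-3) + 1020) = sqrt(9*(-3) + 1020) = sqrt(-27 + 1020) = sqrt(993)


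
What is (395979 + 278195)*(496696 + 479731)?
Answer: 658281696298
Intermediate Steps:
(395979 + 278195)*(496696 + 479731) = 674174*976427 = 658281696298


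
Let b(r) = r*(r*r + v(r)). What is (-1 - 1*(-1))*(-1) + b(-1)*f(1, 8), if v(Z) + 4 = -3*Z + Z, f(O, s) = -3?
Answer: -3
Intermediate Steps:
v(Z) = -4 - 2*Z (v(Z) = -4 + (-3*Z + Z) = -4 - 2*Z)
b(r) = r*(-4 + r² - 2*r) (b(r) = r*(r*r + (-4 - 2*r)) = r*(r² + (-4 - 2*r)) = r*(-4 + r² - 2*r))
(-1 - 1*(-1))*(-1) + b(-1)*f(1, 8) = (-1 - 1*(-1))*(-1) - (-4 + (-1)² - 2*(-1))*(-3) = (-1 + 1)*(-1) - (-4 + 1 + 2)*(-3) = 0*(-1) - 1*(-1)*(-3) = 0 + 1*(-3) = 0 - 3 = -3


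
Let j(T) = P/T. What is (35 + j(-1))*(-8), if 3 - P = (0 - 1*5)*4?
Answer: -96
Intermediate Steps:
P = 23 (P = 3 - (0 - 1*5)*4 = 3 - (0 - 5)*4 = 3 - (-5)*4 = 3 - 1*(-20) = 3 + 20 = 23)
j(T) = 23/T
(35 + j(-1))*(-8) = (35 + 23/(-1))*(-8) = (35 + 23*(-1))*(-8) = (35 - 23)*(-8) = 12*(-8) = -96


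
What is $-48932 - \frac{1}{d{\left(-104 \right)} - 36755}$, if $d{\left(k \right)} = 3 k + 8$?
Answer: $- \frac{1813370987}{37059} \approx -48932.0$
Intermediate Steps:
$d{\left(k \right)} = 8 + 3 k$
$-48932 - \frac{1}{d{\left(-104 \right)} - 36755} = -48932 - \frac{1}{\left(8 + 3 \left(-104\right)\right) - 36755} = -48932 - \frac{1}{\left(8 - 312\right) - 36755} = -48932 - \frac{1}{-304 - 36755} = -48932 - \frac{1}{-37059} = -48932 - - \frac{1}{37059} = -48932 + \frac{1}{37059} = - \frac{1813370987}{37059}$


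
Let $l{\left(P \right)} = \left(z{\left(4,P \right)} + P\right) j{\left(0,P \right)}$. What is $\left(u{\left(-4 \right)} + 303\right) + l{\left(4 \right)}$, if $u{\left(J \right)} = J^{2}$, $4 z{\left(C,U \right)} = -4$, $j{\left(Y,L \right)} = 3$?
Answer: $328$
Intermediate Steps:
$z{\left(C,U \right)} = -1$ ($z{\left(C,U \right)} = \frac{1}{4} \left(-4\right) = -1$)
$l{\left(P \right)} = -3 + 3 P$ ($l{\left(P \right)} = \left(-1 + P\right) 3 = -3 + 3 P$)
$\left(u{\left(-4 \right)} + 303\right) + l{\left(4 \right)} = \left(\left(-4\right)^{2} + 303\right) + \left(-3 + 3 \cdot 4\right) = \left(16 + 303\right) + \left(-3 + 12\right) = 319 + 9 = 328$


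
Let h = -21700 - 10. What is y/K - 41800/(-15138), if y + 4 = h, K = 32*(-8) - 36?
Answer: 85228033/1105074 ≈ 77.124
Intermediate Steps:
h = -21710
K = -292 (K = -256 - 36 = -292)
y = -21714 (y = -4 - 21710 = -21714)
y/K - 41800/(-15138) = -21714/(-292) - 41800/(-15138) = -21714*(-1/292) - 41800*(-1/15138) = 10857/146 + 20900/7569 = 85228033/1105074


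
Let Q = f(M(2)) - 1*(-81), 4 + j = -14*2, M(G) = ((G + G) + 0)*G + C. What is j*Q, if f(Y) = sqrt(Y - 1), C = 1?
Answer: -2592 - 64*sqrt(2) ≈ -2682.5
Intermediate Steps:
M(G) = 1 + 2*G**2 (M(G) = ((G + G) + 0)*G + 1 = (2*G + 0)*G + 1 = (2*G)*G + 1 = 2*G**2 + 1 = 1 + 2*G**2)
f(Y) = sqrt(-1 + Y)
j = -32 (j = -4 - 14*2 = -4 - 28 = -32)
Q = 81 + 2*sqrt(2) (Q = sqrt(-1 + (1 + 2*2**2)) - 1*(-81) = sqrt(-1 + (1 + 2*4)) + 81 = sqrt(-1 + (1 + 8)) + 81 = sqrt(-1 + 9) + 81 = sqrt(8) + 81 = 2*sqrt(2) + 81 = 81 + 2*sqrt(2) ≈ 83.828)
j*Q = -32*(81 + 2*sqrt(2)) = -2592 - 64*sqrt(2)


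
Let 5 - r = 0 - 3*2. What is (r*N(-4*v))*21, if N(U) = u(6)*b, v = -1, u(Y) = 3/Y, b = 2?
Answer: 231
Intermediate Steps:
r = 11 (r = 5 - (0 - 3*2) = 5 - (0 - 6) = 5 - 1*(-6) = 5 + 6 = 11)
N(U) = 1 (N(U) = (3/6)*2 = (3*(⅙))*2 = (½)*2 = 1)
(r*N(-4*v))*21 = (11*1)*21 = 11*21 = 231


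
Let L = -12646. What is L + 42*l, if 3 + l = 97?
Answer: -8698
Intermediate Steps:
l = 94 (l = -3 + 97 = 94)
L + 42*l = -12646 + 42*94 = -12646 + 3948 = -8698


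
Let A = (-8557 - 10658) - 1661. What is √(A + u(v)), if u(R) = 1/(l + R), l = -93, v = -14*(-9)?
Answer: I*√22733931/33 ≈ 144.49*I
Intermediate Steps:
A = -20876 (A = -19215 - 1661 = -20876)
v = 126
u(R) = 1/(-93 + R)
√(A + u(v)) = √(-20876 + 1/(-93 + 126)) = √(-20876 + 1/33) = √(-688907/33) = I*√22733931/33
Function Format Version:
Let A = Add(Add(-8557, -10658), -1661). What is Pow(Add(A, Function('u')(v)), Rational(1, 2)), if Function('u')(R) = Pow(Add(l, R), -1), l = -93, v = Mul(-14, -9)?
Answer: Mul(Rational(1, 33), I, Pow(22733931, Rational(1, 2))) ≈ Mul(144.49, I)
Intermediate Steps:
A = -20876 (A = Add(-19215, -1661) = -20876)
v = 126
Function('u')(R) = Pow(Add(-93, R), -1)
Pow(Add(A, Function('u')(v)), Rational(1, 2)) = Pow(Add(-20876, Pow(Add(-93, 126), -1)), Rational(1, 2)) = Pow(Add(-20876, Pow(33, -1)), Rational(1, 2)) = Pow(Add(-20876, Rational(1, 33)), Rational(1, 2)) = Pow(Rational(-688907, 33), Rational(1, 2)) = Mul(Rational(1, 33), I, Pow(22733931, Rational(1, 2)))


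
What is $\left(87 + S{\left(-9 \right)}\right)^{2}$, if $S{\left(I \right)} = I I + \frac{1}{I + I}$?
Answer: $\frac{9138529}{324} \approx 28205.0$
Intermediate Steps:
$S{\left(I \right)} = I^{2} + \frac{1}{2 I}$
$\left(87 + S{\left(-9 \right)}\right)^{2} = \left(87 + \frac{\frac{1}{2} + \left(-9\right)^{3}}{-9}\right)^{2} = \left(87 - \frac{\frac{1}{2} - 729}{9}\right)^{2} = \left(87 - - \frac{1457}{18}\right)^{2} = \left(87 + \frac{1457}{18}\right)^{2} = \left(\frac{3023}{18}\right)^{2} = \frac{9138529}{324}$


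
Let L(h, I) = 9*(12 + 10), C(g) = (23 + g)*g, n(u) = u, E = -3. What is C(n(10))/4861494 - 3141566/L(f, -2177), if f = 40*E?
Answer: -38567434834/2430747 ≈ -15867.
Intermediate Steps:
f = -120 (f = 40*(-3) = -120)
C(g) = g*(23 + g)
L(h, I) = 198 (L(h, I) = 9*22 = 198)
C(n(10))/4861494 - 3141566/L(f, -2177) = (10*(23 + 10))/4861494 - 3141566/198 = (10*33)*(1/4861494) - 3141566*1/198 = 330*(1/4861494) - 1570783/99 = 5/73659 - 1570783/99 = -38567434834/2430747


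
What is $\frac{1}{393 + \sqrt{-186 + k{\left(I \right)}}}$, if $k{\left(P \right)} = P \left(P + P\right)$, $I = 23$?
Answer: $\frac{393}{153577} - \frac{2 \sqrt{218}}{153577} \approx 0.0023667$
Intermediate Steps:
$k{\left(P \right)} = 2 P^{2}$ ($k{\left(P \right)} = P 2 P = 2 P^{2}$)
$\frac{1}{393 + \sqrt{-186 + k{\left(I \right)}}} = \frac{1}{393 + \sqrt{-186 + 2 \cdot 23^{2}}} = \frac{1}{393 + \sqrt{-186 + 2 \cdot 529}} = \frac{1}{393 + \sqrt{-186 + 1058}} = \frac{1}{393 + \sqrt{872}} = \frac{1}{393 + 2 \sqrt{218}}$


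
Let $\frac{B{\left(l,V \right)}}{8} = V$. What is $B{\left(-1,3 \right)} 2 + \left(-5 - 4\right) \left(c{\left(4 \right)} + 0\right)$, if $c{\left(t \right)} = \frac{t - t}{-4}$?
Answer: $48$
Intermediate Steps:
$B{\left(l,V \right)} = 8 V$
$c{\left(t \right)} = 0$ ($c{\left(t \right)} = 0 \left(- \frac{1}{4}\right) = 0$)
$B{\left(-1,3 \right)} 2 + \left(-5 - 4\right) \left(c{\left(4 \right)} + 0\right) = 8 \cdot 3 \cdot 2 + \left(-5 - 4\right) \left(0 + 0\right) = 24 \cdot 2 - 0 = 48 + 0 = 48$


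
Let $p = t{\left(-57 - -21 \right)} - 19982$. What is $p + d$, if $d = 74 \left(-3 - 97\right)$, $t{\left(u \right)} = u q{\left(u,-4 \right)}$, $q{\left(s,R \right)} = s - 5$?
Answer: $-25906$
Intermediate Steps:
$q{\left(s,R \right)} = -5 + s$
$t{\left(u \right)} = u \left(-5 + u\right)$
$p = -18506$ ($p = \left(-57 - -21\right) \left(-5 - 36\right) - 19982 = \left(-57 + 21\right) \left(-5 + \left(-57 + 21\right)\right) - 19982 = - 36 \left(-5 - 36\right) - 19982 = \left(-36\right) \left(-41\right) - 19982 = 1476 - 19982 = -18506$)
$d = -7400$ ($d = 74 \left(-100\right) = -7400$)
$p + d = -18506 - 7400 = -25906$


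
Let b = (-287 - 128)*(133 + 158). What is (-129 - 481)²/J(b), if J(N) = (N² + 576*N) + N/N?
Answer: 186050/7257312293 ≈ 2.5636e-5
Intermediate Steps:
b = -120765 (b = -415*291 = -120765)
J(N) = 1 + N² + 576*N (J(N) = (N² + 576*N) + 1 = 1 + N² + 576*N)
(-129 - 481)²/J(b) = (-129 - 481)²/(1 + (-120765)² + 576*(-120765)) = (-610)²/(1 + 14584185225 - 69560640) = 372100/14514624586 = 372100*(1/14514624586) = 186050/7257312293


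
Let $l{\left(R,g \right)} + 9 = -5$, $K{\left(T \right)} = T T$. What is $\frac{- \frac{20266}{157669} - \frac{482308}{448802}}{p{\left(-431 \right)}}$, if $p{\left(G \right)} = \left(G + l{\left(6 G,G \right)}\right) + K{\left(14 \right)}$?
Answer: $\frac{14190073564}{2936629745327} \approx 0.0048321$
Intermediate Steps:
$K{\left(T \right)} = T^{2}$
$l{\left(R,g \right)} = -14$ ($l{\left(R,g \right)} = -9 - 5 = -14$)
$p{\left(G \right)} = 182 + G$ ($p{\left(G \right)} = \left(G - 14\right) + 14^{2} = \left(-14 + G\right) + 196 = 182 + G$)
$\frac{- \frac{20266}{157669} - \frac{482308}{448802}}{p{\left(-431 \right)}} = \frac{- \frac{20266}{157669} - \frac{482308}{448802}}{182 - 431} = \frac{\left(-20266\right) \frac{1}{157669} - \frac{241154}{224401}}{-249} = \left(- \frac{20266}{157669} - \frac{241154}{224401}\right) \left(- \frac{1}{249}\right) = \left(- \frac{42570220692}{35381081269}\right) \left(- \frac{1}{249}\right) = \frac{14190073564}{2936629745327}$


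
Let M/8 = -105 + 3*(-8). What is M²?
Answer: 1065024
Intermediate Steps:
M = -1032 (M = 8*(-105 + 3*(-8)) = 8*(-105 - 24) = 8*(-129) = -1032)
M² = (-1032)² = 1065024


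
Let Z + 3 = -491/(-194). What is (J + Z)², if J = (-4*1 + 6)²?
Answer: 469225/37636 ≈ 12.467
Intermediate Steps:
J = 4 (J = (-4 + 6)² = 2² = 4)
Z = -91/194 (Z = -3 - 491/(-194) = -3 - 491*(-1/194) = -3 + 491/194 = -91/194 ≈ -0.46907)
(J + Z)² = (4 - 91/194)² = (685/194)² = 469225/37636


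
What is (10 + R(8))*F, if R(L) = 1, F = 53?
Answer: 583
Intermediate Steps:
(10 + R(8))*F = (10 + 1)*53 = 11*53 = 583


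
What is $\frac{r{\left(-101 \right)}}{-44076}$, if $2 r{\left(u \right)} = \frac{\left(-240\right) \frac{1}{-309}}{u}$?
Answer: $\frac{10}{114630657} \approx 8.7237 \cdot 10^{-8}$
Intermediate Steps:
$r{\left(u \right)} = \frac{40}{103 u}$ ($r{\left(u \right)} = \frac{- \frac{240}{-309} \frac{1}{u}}{2} = \frac{\left(-240\right) \left(- \frac{1}{309}\right) \frac{1}{u}}{2} = \frac{\frac{80}{103} \frac{1}{u}}{2} = \frac{40}{103 u}$)
$\frac{r{\left(-101 \right)}}{-44076} = \frac{\frac{40}{103} \frac{1}{-101}}{-44076} = \frac{40}{103} \left(- \frac{1}{101}\right) \left(- \frac{1}{44076}\right) = \left(- \frac{40}{10403}\right) \left(- \frac{1}{44076}\right) = \frac{10}{114630657}$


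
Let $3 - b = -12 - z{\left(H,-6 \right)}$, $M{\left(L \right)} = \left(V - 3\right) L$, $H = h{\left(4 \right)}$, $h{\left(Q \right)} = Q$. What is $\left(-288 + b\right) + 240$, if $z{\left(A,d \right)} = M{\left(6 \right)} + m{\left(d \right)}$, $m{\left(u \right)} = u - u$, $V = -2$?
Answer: $-63$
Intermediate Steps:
$H = 4$
$m{\left(u \right)} = 0$
$M{\left(L \right)} = - 5 L$ ($M{\left(L \right)} = \left(-2 - 3\right) L = - 5 L$)
$z{\left(A,d \right)} = -30$ ($z{\left(A,d \right)} = \left(-5\right) 6 + 0 = -30 + 0 = -30$)
$b = -15$ ($b = 3 - \left(-12 - -30\right) = 3 - \left(-12 + 30\right) = 3 - 18 = -15$)
$\left(-288 + b\right) + 240 = \left(-288 - 15\right) + 240 = -303 + 240 = -63$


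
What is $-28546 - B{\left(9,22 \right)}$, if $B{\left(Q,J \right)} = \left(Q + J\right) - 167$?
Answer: $-28410$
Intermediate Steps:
$B{\left(Q,J \right)} = -167 + J + Q$ ($B{\left(Q,J \right)} = \left(J + Q\right) - 167 = -167 + J + Q$)
$-28546 - B{\left(9,22 \right)} = -28546 - \left(-167 + 22 + 9\right) = -28546 - -136 = -28546 + 136 = -28410$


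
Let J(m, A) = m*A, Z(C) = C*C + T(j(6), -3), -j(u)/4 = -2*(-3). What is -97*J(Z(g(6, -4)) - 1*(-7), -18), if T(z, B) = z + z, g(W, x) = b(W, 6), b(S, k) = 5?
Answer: -27936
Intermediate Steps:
g(W, x) = 5
j(u) = -24 (j(u) = -(-8)*(-3) = -4*6 = -24)
T(z, B) = 2*z
Z(C) = -48 + C² (Z(C) = C*C + 2*(-24) = C² - 48 = -48 + C²)
J(m, A) = A*m
-97*J(Z(g(6, -4)) - 1*(-7), -18) = -(-1746)*((-48 + 5²) - 1*(-7)) = -(-1746)*((-48 + 25) + 7) = -(-1746)*(-23 + 7) = -(-1746)*(-16) = -97*288 = -27936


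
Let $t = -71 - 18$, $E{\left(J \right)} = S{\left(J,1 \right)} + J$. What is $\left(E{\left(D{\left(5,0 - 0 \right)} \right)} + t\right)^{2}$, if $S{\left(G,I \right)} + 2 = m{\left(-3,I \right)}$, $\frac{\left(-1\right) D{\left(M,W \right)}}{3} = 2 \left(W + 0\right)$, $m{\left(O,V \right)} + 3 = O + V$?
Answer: $9216$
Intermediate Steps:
$m{\left(O,V \right)} = -3 + O + V$ ($m{\left(O,V \right)} = -3 + \left(O + V\right) = -3 + O + V$)
$D{\left(M,W \right)} = - 6 W$ ($D{\left(M,W \right)} = - 3 \cdot 2 \left(W + 0\right) = - 3 \cdot 2 W = - 6 W$)
$S{\left(G,I \right)} = -8 + I$ ($S{\left(G,I \right)} = -2 - \left(6 - I\right) = -2 + \left(-6 + I\right) = -8 + I$)
$E{\left(J \right)} = -7 + J$ ($E{\left(J \right)} = \left(-8 + 1\right) + J = -7 + J$)
$t = -89$
$\left(E{\left(D{\left(5,0 - 0 \right)} \right)} + t\right)^{2} = \left(\left(-7 - 6 \left(0 - 0\right)\right) - 89\right)^{2} = \left(\left(-7 - 6 \left(0 + 0\right)\right) - 89\right)^{2} = \left(\left(-7 - 0\right) - 89\right)^{2} = \left(\left(-7 + 0\right) - 89\right)^{2} = \left(-7 - 89\right)^{2} = \left(-96\right)^{2} = 9216$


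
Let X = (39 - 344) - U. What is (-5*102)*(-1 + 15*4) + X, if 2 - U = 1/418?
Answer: -12705945/418 ≈ -30397.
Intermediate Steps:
U = 835/418 (U = 2 - 1/418 = 835/418 ≈ 1.9976)
X = -128325/418 (X = (39 - 344) - 1*835/418 = -305 - 835/418 = -128325/418 ≈ -307.00)
(-5*102)*(-1 + 15*4) + X = (-5*102)*(-1 + 15*4) - 128325/418 = -510*(-1 + 60) - 128325/418 = -510*59 - 128325/418 = -30090 - 128325/418 = -12705945/418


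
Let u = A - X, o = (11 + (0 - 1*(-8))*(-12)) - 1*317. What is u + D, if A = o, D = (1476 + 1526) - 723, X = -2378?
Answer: 4255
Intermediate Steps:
o = -402 (o = (11 + (0 + 8)*(-12)) - 317 = (11 + 8*(-12)) - 317 = (11 - 96) - 317 = -85 - 317 = -402)
D = 2279 (D = 3002 - 723 = 2279)
A = -402
u = 1976 (u = -402 - 1*(-2378) = -402 + 2378 = 1976)
u + D = 1976 + 2279 = 4255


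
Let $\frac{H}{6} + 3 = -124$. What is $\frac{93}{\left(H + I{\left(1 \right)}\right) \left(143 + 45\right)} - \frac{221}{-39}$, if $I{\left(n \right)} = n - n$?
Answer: $\frac{811691}{143256} \approx 5.666$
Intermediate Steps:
$I{\left(n \right)} = 0$
$H = -762$ ($H = -18 + 6 \left(-124\right) = -18 - 744 = -762$)
$\frac{93}{\left(H + I{\left(1 \right)}\right) \left(143 + 45\right)} - \frac{221}{-39} = \frac{93}{\left(-762 + 0\right) \left(143 + 45\right)} - \frac{221}{-39} = \frac{93}{\left(-762\right) 188} - - \frac{17}{3} = \frac{93}{-143256} + \frac{17}{3} = 93 \left(- \frac{1}{143256}\right) + \frac{17}{3} = - \frac{31}{47752} + \frac{17}{3} = \frac{811691}{143256}$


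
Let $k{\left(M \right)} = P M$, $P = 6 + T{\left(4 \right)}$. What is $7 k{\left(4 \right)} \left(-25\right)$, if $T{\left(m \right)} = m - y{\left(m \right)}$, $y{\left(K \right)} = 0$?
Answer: $-7000$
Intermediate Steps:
$T{\left(m \right)} = m$ ($T{\left(m \right)} = m - 0 = m + 0 = m$)
$P = 10$ ($P = 6 + 4 = 10$)
$k{\left(M \right)} = 10 M$
$7 k{\left(4 \right)} \left(-25\right) = 7 \cdot 10 \cdot 4 \left(-25\right) = 7 \cdot 40 \left(-25\right) = 280 \left(-25\right) = -7000$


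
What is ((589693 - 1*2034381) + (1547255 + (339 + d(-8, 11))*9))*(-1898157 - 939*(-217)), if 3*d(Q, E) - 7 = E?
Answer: -179050002768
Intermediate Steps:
d(Q, E) = 7/3 + E/3
((589693 - 1*2034381) + (1547255 + (339 + d(-8, 11))*9))*(-1898157 - 939*(-217)) = ((589693 - 1*2034381) + (1547255 + (339 + (7/3 + (⅓)*11))*9))*(-1898157 - 939*(-217)) = ((589693 - 2034381) + (1547255 + (339 + (7/3 + 11/3))*9))*(-1898157 + 203763) = (-1444688 + (1547255 + (339 + 6)*9))*(-1694394) = (-1444688 + (1547255 + 345*9))*(-1694394) = (-1444688 + (1547255 + 3105))*(-1694394) = (-1444688 + 1550360)*(-1694394) = 105672*(-1694394) = -179050002768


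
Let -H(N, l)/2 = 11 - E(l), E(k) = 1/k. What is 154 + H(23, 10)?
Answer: 661/5 ≈ 132.20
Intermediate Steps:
H(N, l) = -22 + 2/l (H(N, l) = -2*(11 - 1/l) = -22 + 2/l)
154 + H(23, 10) = 154 + (-22 + 2/10) = 154 + (-22 + 2*(⅒)) = 154 + (-22 + ⅕) = 154 - 109/5 = 661/5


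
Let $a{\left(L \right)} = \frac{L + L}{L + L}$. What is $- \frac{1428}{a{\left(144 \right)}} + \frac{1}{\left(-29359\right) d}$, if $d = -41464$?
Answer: $- \frac{1738363770527}{1217341576} \approx -1428.0$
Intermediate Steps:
$a{\left(L \right)} = 1$ ($a{\left(L \right)} = \frac{2 L}{2 L} = 2 L \frac{1}{2 L} = 1$)
$- \frac{1428}{a{\left(144 \right)}} + \frac{1}{\left(-29359\right) d} = - \frac{1428}{1} + \frac{1}{\left(-29359\right) \left(-41464\right)} = \left(-1428\right) 1 - - \frac{1}{1217341576} = -1428 + \frac{1}{1217341576} = - \frac{1738363770527}{1217341576}$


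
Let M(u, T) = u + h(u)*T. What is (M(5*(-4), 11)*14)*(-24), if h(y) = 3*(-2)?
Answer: 28896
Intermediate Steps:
h(y) = -6
M(u, T) = u - 6*T
(M(5*(-4), 11)*14)*(-24) = ((5*(-4) - 6*11)*14)*(-24) = ((-20 - 66)*14)*(-24) = -86*14*(-24) = -1204*(-24) = 28896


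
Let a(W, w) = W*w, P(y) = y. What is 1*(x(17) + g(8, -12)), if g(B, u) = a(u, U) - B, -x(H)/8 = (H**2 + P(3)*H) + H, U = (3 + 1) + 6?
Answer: -2984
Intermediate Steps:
U = 10 (U = 4 + 6 = 10)
x(H) = -32*H - 8*H**2 (x(H) = -8*((H**2 + 3*H) + H) = -8*(H**2 + 4*H) = -32*H - 8*H**2)
g(B, u) = -B + 10*u (g(B, u) = u*10 - B = 10*u - B = -B + 10*u)
1*(x(17) + g(8, -12)) = 1*(-8*17*(4 + 17) + (-1*8 + 10*(-12))) = 1*(-8*17*21 + (-8 - 120)) = 1*(-2856 - 128) = 1*(-2984) = -2984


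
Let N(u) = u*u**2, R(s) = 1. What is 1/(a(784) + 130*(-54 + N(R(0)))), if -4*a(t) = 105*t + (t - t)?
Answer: -1/27470 ≈ -3.6403e-5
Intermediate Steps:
N(u) = u**3
a(t) = -105*t/4 (a(t) = -(105*t + (t - t))/4 = -(105*t + 0)/4 = -105*t/4)
1/(a(784) + 130*(-54 + N(R(0)))) = 1/(-105/4*784 + 130*(-54 + 1**3)) = 1/(-20580 + 130*(-54 + 1)) = 1/(-20580 + 130*(-53)) = 1/(-20580 - 6890) = 1/(-27470) = -1/27470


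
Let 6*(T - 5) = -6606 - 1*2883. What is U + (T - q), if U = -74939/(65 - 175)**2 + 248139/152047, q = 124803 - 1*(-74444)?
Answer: -369477181292683/1839768700 ≈ -2.0083e+5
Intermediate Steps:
q = 199247 (q = 124803 + 74444 = 199247)
T = -3153/2 (T = 5 + (-6606 - 1*2883)/6 = 5 + (-6606 - 2883)/6 = 5 + (1/6)*(-9489) = 5 - 3163/2 = -3153/2 ≈ -1576.5)
U = -8391768233/1839768700 (U = -74939/((-110)**2) + 248139*(1/152047) = -74939/12100 + 248139/152047 = -8391768233/1839768700 ≈ -4.5613)
U + (T - q) = -8391768233/1839768700 + (-3153/2 - 1*199247) = -8391768233/1839768700 + (-3153/2 - 199247) = -8391768233/1839768700 - 401647/2 = -369477181292683/1839768700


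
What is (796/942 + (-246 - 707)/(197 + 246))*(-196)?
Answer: 53419604/208653 ≈ 256.02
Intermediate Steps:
(796/942 + (-246 - 707)/(197 + 246))*(-196) = (796*(1/942) - 953/443)*(-196) = (398/471 - 953*1/443)*(-196) = (398/471 - 953/443)*(-196) = -272549/208653*(-196) = 53419604/208653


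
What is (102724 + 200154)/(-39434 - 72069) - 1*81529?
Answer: -9091030965/111503 ≈ -81532.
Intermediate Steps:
(102724 + 200154)/(-39434 - 72069) - 1*81529 = 302878/(-111503) - 81529 = 302878*(-1/111503) - 81529 = -302878/111503 - 81529 = -9091030965/111503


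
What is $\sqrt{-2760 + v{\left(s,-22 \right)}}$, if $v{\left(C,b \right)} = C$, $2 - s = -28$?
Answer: $i \sqrt{2730} \approx 52.249 i$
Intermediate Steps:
$s = 30$ ($s = 2 - -28 = 2 + 28 = 30$)
$\sqrt{-2760 + v{\left(s,-22 \right)}} = \sqrt{-2760 + 30} = \sqrt{-2730} = i \sqrt{2730}$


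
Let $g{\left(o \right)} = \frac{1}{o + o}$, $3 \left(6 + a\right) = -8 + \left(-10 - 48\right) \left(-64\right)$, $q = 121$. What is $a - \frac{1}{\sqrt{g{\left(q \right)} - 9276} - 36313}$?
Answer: $\frac{1176245624618492}{957334995867} + \frac{11 i \sqrt{4489582}}{319111665289} \approx 1228.7 + 7.3039 \cdot 10^{-8} i$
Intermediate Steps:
$a = \frac{3686}{3}$ ($a = -6 + \frac{-8 + \left(-10 - 48\right) \left(-64\right)}{3} = -6 + \frac{-8 - -3712}{3} = -6 + \frac{-8 + 3712}{3} = -6 + \frac{1}{3} \cdot 3704 = -6 + \frac{3704}{3} = \frac{3686}{3} \approx 1228.7$)
$g{\left(o \right)} = \frac{1}{2 o}$
$a - \frac{1}{\sqrt{g{\left(q \right)} - 9276} - 36313} = \frac{3686}{3} - \frac{1}{\sqrt{\frac{1}{2 \cdot 121} - 9276} - 36313} = \frac{3686}{3} - \frac{1}{\sqrt{\frac{1}{2} \cdot \frac{1}{121} - 9276} - 36313} = \frac{3686}{3} - \frac{1}{\sqrt{\frac{1}{242} - 9276} - 36313} = \frac{3686}{3} - \frac{1}{\sqrt{- \frac{2244791}{242}} - 36313} = \frac{3686}{3} - \frac{1}{\frac{i \sqrt{4489582}}{22} - 36313} = \frac{3686}{3} - \frac{1}{-36313 + \frac{i \sqrt{4489582}}{22}}$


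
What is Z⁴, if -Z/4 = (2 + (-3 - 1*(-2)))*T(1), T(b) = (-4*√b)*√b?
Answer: 65536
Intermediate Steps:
T(b) = -4*b
Z = 16 (Z = -4*(2 + (-3 - 1*(-2)))*(-4*1) = -4*(2 + (-3 + 2))*(-4) = -4*(2 - 1)*(-4) = -4*(-4) = 16)
Z⁴ = 16⁴ = 65536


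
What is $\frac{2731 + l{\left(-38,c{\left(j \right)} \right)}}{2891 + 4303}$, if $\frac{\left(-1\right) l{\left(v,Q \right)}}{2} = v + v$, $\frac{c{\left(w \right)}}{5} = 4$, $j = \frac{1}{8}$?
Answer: $\frac{961}{2398} \approx 0.40075$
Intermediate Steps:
$j = \frac{1}{8} \approx 0.125$
$c{\left(w \right)} = 20$ ($c{\left(w \right)} = 5 \cdot 4 = 20$)
$l{\left(v,Q \right)} = - 4 v$ ($l{\left(v,Q \right)} = - 2 \left(v + v\right) = - 2 \cdot 2 v = - 4 v$)
$\frac{2731 + l{\left(-38,c{\left(j \right)} \right)}}{2891 + 4303} = \frac{2731 - -152}{2891 + 4303} = \frac{2731 + 152}{7194} = 2883 \cdot \frac{1}{7194} = \frac{961}{2398}$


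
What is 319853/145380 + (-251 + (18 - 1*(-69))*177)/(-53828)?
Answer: 3753707761/1956378660 ≈ 1.9187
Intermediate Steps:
319853/145380 + (-251 + (18 - 1*(-69))*177)/(-53828) = 319853*(1/145380) + (-251 + (18 + 69)*177)*(-1/53828) = 319853/145380 + (-251 + 87*177)*(-1/53828) = 319853/145380 + (-251 + 15399)*(-1/53828) = 319853/145380 + 15148*(-1/53828) = 319853/145380 - 3787/13457 = 3753707761/1956378660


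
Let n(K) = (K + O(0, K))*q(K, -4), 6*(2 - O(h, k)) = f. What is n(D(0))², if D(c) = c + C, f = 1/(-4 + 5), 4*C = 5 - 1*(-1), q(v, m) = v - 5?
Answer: 1225/9 ≈ 136.11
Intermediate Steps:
q(v, m) = -5 + v
C = 3/2 (C = (5 - 1*(-1))/4 = (5 + 1)/4 = (¼)*6 = 3/2 ≈ 1.5000)
f = 1 (f = 1/1 = 1)
D(c) = 3/2 + c (D(c) = c + 3/2 = 3/2 + c)
O(h, k) = 11/6 (O(h, k) = 2 - ⅙*1 = 2 - ⅙ = 11/6)
n(K) = (-5 + K)*(11/6 + K) (n(K) = (K + 11/6)*(-5 + K) = (11/6 + K)*(-5 + K) = (-5 + K)*(11/6 + K))
n(D(0))² = ((-5 + (3/2 + 0))*(11 + 6*(3/2 + 0))/6)² = ((-5 + 3/2)*(11 + 6*(3/2))/6)² = ((⅙)*(-7/2)*(11 + 9))² = ((⅙)*(-7/2)*20)² = (-35/3)² = 1225/9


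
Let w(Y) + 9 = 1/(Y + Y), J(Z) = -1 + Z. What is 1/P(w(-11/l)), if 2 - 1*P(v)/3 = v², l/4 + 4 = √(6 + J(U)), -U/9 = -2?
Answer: -983851/189197259 + 44044*√23/189197259 ≈ -0.0040837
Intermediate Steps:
U = 18 (U = -9*(-2) = 18)
l = -16 + 4*√23 (l = -16 + 4*√(6 + (-1 + 18)) = -16 + 4*√(6 + 17) = -16 + 4*√23 ≈ 3.1833)
w(Y) = -9 + 1/(2*Y) (w(Y) = -9 + 1/(Y + Y) = -9 + 1/(2*Y))
P(v) = 6 - 3*v²
1/P(w(-11/l)) = 1/(6 - 3*(-9 + 1/(2*((-11/(-16 + 4*√23)))))²) = 1/(6 - 3*(-9 + (16/11 - 4*√23/11)/2)²) = 1/(6 - 3*(-9 + (8/11 - 2*√23/11))²) = 1/(6 - 3*(-91/11 - 2*√23/11)²)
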